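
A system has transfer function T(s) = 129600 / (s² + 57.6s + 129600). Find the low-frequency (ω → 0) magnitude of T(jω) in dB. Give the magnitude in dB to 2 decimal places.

T(0) = 129600 / 129600 = 1
20 log₁₀(1) = 0.000 dB

0.00 dB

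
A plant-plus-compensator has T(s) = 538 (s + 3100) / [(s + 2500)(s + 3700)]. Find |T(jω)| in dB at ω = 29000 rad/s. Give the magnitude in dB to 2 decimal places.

-34.69 dB

|j29000 + 3100| = √(29000² + 3100²) = 2.917e+04
|j29000 + 2500| = √(29000² + 2500²) = 2.911e+04
|j29000 + 3700| = √(29000² + 3700²) = 2.924e+04
|T(j29000)| = 538 × 2.917e+04 / (2.911e+04 × 2.924e+04) = 0.018439
20 log₁₀(0.018439) = -34.685 dB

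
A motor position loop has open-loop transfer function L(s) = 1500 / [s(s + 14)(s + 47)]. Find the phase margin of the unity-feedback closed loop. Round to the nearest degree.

78°

Gain crossover: |L(jω)| = 1 at ω ≈ 2.25 rad s⁻¹.
∠L(j2.25) = −90° − arctan(2.25/14) − arctan(2.25/47) ≈ -101.86°
PM = 180° + (-101.86°) = 78.14°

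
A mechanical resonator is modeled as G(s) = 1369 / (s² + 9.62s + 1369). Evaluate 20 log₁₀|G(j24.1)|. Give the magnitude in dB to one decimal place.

4.4 dB

|(j24.1)² + 9.62(j24.1) + 1369| = |788.19 + j231.84| = 821.6
|G(j24.1)| = 1369 / 821.6 = 1.6663
20 log₁₀(1.6663) = 4.44 dB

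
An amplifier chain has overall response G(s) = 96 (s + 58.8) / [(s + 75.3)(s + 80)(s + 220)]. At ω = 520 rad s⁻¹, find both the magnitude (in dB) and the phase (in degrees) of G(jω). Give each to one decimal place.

|G| = -69.8 dB, ∠G = -146.5 deg

|j520 + 58.8| = √(520² + 58.8²) = 523.3
|j520 + 75.3| = √(520² + 75.3²) = 525.4
|j520 + 80| = √(520² + 80²) = 526.1
|j520 + 220| = √(520² + 220²) = 564.6
|G(j520)| = 96 × 523.3 / (525.4 × 526.1 × 564.6) = 0.00032187
20 log₁₀(0.00032187) = -69.85 dB
∠(j520 + 58.8) = arctan(520/58.8) = 83.55°
∠(j520 + 75.3) = arctan(520/75.3) = 81.76°
∠(j520 + 80) = arctan(520/80) = 81.25°
∠(j520 + 220) = arctan(520/220) = 67.07°
∠G(j520) = 83.55° − (81.76° + 81.25° + 67.07°) = -146.53°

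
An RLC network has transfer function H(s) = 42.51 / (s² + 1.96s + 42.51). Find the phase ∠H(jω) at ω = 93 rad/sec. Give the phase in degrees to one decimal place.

-178.8 deg

∠[(j93)² + 1.96(j93) + 42.51] = ∠[-8606.5 + j182.28] = 178.79°
∠H(j93) = −178.79° = -178.79°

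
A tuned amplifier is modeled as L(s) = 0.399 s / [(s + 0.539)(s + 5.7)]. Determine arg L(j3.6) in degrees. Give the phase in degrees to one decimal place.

-23.8°

∠(j3.6) = 90.00°
∠(j3.6 + 0.539) = arctan(3.6/0.539) = 81.48°
∠(j3.6 + 5.7) = arctan(3.6/5.7) = 32.28°
∠L(j3.6) = 90.00° − (81.48° + 32.28°) = -23.76°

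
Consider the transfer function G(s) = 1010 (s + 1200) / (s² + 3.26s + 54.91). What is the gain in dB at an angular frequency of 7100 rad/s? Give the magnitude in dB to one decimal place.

-16.8 dB

|j7100 + 1200| = √(7100² + 1200²) = 7201
|(j7100)² + 3.26(j7100) + 54.91| = |-5.041e+07 + j23146| = 5.041e+07
|G(j7100)| = 1010 × 7201 / 5.041e+07 = 0.14427
20 log₁₀(0.14427) = -16.82 dB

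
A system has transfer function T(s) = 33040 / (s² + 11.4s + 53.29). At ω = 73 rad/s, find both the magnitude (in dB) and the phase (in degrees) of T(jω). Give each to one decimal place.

|T| = 15.8 dB, ∠T = -171.0°

|(j73)² + 11.4(j73) + 53.29| = |-5275.7 + j832.2| = 5341
|T(j73)| = 33040 / 5341 = 6.1862
20 log₁₀(6.1862) = 15.83 dB
∠[(j73)² + 11.4(j73) + 53.29] = ∠[-5275.7 + j832.2] = 171.04°
∠T(j73) = −171.04° = -171.04°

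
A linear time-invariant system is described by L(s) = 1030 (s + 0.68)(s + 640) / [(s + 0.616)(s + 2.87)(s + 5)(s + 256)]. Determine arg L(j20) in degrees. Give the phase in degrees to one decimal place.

∠(j20 + 0.68) = arctan(20/0.68) = 88.05°
∠(j20 + 640) = arctan(20/640) = 1.79°
∠(j20 + 0.616) = arctan(20/0.616) = 88.24°
∠(j20 + 2.87) = arctan(20/2.87) = 81.83°
∠(j20 + 5) = arctan(20/5) = 75.96°
∠(j20 + 256) = arctan(20/256) = 4.47°
∠L(j20) = 88.05° + 1.79° − (88.24° + 81.83° + 75.96° + 4.47°) = -160.66°

-160.7°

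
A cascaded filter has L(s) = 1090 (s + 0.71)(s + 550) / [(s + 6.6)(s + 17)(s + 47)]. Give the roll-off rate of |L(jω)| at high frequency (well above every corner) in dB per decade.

-20 dB/decade

With 2 zeros and 3 poles, the high-frequency asymptotic slope is 20 × (2 − 3) = -20 dB/decade.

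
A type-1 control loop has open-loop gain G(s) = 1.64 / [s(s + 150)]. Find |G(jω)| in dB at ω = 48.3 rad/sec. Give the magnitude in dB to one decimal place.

|j48.3 + 150| = √(48.3² + 150²) = 157.6
|j48.3| = 48.3
|G(j48.3)| = 1.64 / (157.6 × 48.3) = 0.00021547
20 log₁₀(0.00021547) = -73.33 dB

-73.3 dB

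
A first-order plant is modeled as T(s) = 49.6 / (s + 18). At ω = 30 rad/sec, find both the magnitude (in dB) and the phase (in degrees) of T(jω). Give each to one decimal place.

|T| = 3.0 dB, ∠T = -59.0°

|j30 + 18| = √(30² + 18²) = 34.99
|T(j30)| = 49.6 / 34.99 = 1.4177
20 log₁₀(1.4177) = 3.03 dB
∠(j30 + 18) = arctan(30/18) = 59.04°
∠T(j30) = −59.04° = -59.04°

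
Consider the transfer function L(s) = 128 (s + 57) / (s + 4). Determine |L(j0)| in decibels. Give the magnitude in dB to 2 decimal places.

65.22 dB

L(0) = 128 × 57 / 4 = 1824
20 log₁₀(1824) = 65.220 dB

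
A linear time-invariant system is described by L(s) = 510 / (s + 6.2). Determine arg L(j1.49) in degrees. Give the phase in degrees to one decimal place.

∠(j1.49 + 6.2) = arctan(1.49/6.2) = 13.51°
∠L(j1.49) = −13.51° = -13.51°

-13.5 deg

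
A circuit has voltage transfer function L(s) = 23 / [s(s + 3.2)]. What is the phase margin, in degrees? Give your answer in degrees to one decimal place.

Gain crossover: |L(jω)| = 1 at ω ≈ 4.29 rad s⁻¹.
∠L(j4.29) = −90° − arctan(4.29/3.2) ≈ -143.31°
PM = 180° + (-143.31°) = 36.69°

36.7 deg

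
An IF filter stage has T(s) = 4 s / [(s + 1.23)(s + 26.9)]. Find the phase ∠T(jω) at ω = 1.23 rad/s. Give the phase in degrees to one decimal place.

∠(j1.23) = 90.00°
∠(j1.23 + 1.23) = arctan(1.23/1.23) = 45.00°
∠(j1.23 + 26.9) = arctan(1.23/26.9) = 2.62°
∠T(j1.23) = 90.00° − (45.00° + 2.62°) = 42.38°

42.4°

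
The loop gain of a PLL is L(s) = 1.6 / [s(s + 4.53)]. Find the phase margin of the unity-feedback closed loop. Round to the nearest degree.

Gain crossover: |L(jω)| = 1 at ω ≈ 0.352 rad/sec.
∠L(j0.352) = −90° − arctan(0.352/4.53) ≈ -94.44°
PM = 180° + (-94.44°) = 85.56°

86 deg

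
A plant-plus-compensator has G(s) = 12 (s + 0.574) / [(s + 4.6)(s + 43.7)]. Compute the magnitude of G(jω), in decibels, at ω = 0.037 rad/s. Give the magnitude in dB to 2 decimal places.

-29.29 dB

|j0.037 + 0.574| = √(0.037² + 0.574²) = 0.5752
|j0.037 + 4.6| = √(0.037² + 4.6²) = 4.6
|j0.037 + 43.7| = √(0.037² + 43.7²) = 43.7
|G(j0.037)| = 12 × 0.5752 / (4.6 × 43.7) = 0.034335
20 log₁₀(0.034335) = -29.285 dB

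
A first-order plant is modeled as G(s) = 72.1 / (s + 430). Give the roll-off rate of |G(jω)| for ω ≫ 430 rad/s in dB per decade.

With 0 zeros and 1 pole, the high-frequency asymptotic slope is 20 × (0 − 1) = -20 dB/decade.

-20 dB/decade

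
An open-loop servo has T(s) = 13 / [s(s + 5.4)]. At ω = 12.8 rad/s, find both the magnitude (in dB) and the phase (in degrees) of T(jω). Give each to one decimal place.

|j12.8 + 5.4| = √(12.8² + 5.4²) = 13.89
|j12.8| = 12.8
|T(j12.8)| = 13 / (13.89 × 12.8) = 0.073106
20 log₁₀(0.073106) = -22.72 dB
∠(j12.8 + 5.4) = arctan(12.8/5.4) = 67.13°
∠(j12.8) = 90.00°
∠T(j12.8) = − (67.13° + 90.00°) = -157.13°

|T| = -22.7 dB, ∠T = -157.1°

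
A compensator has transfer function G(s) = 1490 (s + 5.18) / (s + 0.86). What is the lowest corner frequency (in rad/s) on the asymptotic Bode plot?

0.86 rad/s

Break frequencies occur at each pole and zero magnitude: 0.86 rad/s, 5.18 rad/s.
The lowest is 0.86 rad/s.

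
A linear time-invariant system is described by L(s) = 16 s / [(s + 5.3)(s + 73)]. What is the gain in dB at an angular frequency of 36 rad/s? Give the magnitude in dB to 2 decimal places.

-14.22 dB

|j36| = 36
|j36 + 5.3| = √(36² + 5.3²) = 36.39
|j36 + 73| = √(36² + 73²) = 81.39
|L(j36)| = 16 × 36 / (36.39 × 81.39) = 0.19448
20 log₁₀(0.19448) = -14.223 dB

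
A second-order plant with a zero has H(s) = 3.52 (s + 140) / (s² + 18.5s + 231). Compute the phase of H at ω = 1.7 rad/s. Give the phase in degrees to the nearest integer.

∠(j1.7 + 140) = arctan(1.7/140) = 0.70°
∠[(j1.7)² + 18.5(j1.7) + 231] = ∠[228.11 + j31.45] = 7.85°
∠H(j1.7) = 0.70° − 7.85° = -7.15°

-7 deg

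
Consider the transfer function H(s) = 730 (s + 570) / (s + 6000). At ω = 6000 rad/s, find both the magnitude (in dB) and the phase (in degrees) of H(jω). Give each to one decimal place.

|H| = 54.3 dB, ∠H = 39.6°

|j6000 + 570| = √(6000² + 570²) = 6027
|j6000 + 6000| = √(6000² + 6000²) = 8485
|H(j6000)| = 730 × 6027 / 8485 = 518.51
20 log₁₀(518.51) = 54.30 dB
∠(j6000 + 570) = arctan(6000/570) = 84.57°
∠(j6000 + 6000) = arctan(6000/6000) = 45.00°
∠H(j6000) = 84.57° − 45.00° = 39.57°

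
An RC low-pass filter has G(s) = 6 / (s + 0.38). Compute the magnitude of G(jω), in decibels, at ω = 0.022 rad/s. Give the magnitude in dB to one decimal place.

24.0 dB

|j0.022 + 0.38| = √(0.022² + 0.38²) = 0.3806
|G(j0.022)| = 6 / 0.3806 = 15.763
20 log₁₀(15.763) = 23.95 dB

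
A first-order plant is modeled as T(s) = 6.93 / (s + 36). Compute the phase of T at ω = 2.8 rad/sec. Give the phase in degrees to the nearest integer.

∠(j2.8 + 36) = arctan(2.8/36) = 4.45°
∠T(j2.8) = −4.45° = -4.45°

-4°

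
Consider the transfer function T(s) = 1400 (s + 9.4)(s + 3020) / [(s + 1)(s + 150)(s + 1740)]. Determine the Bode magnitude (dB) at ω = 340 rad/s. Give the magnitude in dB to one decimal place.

|j340 + 9.4| = √(340² + 9.4²) = 340.1
|j340 + 3020| = √(340² + 3020²) = 3039
|j340 + 1| = √(340² + 1²) = 340
|j340 + 150| = √(340² + 150²) = 371.6
|j340 + 1740| = √(340² + 1740²) = 1773
|T(j340)| = 1400 × 340.1 × 3039 / (340 × 371.6 × 1773) = 6.4603
20 log₁₀(6.4603) = 16.21 dB

16.2 dB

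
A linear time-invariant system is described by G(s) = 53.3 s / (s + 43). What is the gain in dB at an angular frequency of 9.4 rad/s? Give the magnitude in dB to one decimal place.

|j9.4| = 9.4
|j9.4 + 43| = √(9.4² + 43²) = 44.02
|G(j9.4)| = 53.3 × 9.4 / 44.02 = 11.383
20 log₁₀(11.383) = 21.12 dB

21.1 dB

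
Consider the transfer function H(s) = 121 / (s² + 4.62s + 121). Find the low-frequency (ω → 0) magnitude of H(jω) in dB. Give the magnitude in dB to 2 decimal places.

H(0) = 121 / 121 = 1
20 log₁₀(1) = 0.000 dB

0.00 dB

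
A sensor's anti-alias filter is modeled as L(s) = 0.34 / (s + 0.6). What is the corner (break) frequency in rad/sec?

The single real pole at s = −0.6 gives a corner at ω = 0.6 rad/sec.

0.6 rad/sec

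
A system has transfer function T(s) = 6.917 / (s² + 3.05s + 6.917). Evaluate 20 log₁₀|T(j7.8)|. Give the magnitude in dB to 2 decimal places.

|(j7.8)² + 3.05(j7.8) + 6.917| = |-53.923 + j23.79| = 58.94
|T(j7.8)| = 6.917 / 58.94 = 0.11736
20 log₁₀(0.11736) = -18.610 dB

-18.61 dB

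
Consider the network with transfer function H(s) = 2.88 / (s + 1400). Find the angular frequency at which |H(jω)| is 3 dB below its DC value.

For a single-pole low-pass, the −3 dB point is at the pole: ω = 1400 rad/s.

1400 rad/s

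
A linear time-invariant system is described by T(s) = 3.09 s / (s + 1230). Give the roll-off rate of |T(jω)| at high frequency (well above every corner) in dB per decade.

With 1 zero and 1 pole, the high-frequency asymptotic slope is 20 × (1 − 1) = 0 dB/decade.

0 dB/decade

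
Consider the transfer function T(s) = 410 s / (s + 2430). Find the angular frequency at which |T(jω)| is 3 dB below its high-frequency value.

2430 rad/sec

For a single-pole high-pass, the −3 dB point is at the pole: ω = 2430 rad/sec.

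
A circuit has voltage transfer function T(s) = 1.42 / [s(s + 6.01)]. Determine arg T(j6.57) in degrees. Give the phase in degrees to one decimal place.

-137.5°

∠(j6.57 + 6.01) = arctan(6.57/6.01) = 47.55°
∠(j6.57) = 90.00°
∠T(j6.57) = − (47.55° + 90.00°) = -137.55°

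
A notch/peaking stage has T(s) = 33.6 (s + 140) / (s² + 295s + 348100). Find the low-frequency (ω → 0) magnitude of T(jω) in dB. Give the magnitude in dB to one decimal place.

-37.4 dB

T(0) = 33.6 × 140 / 348100 = 0.013513
20 log₁₀(0.013513) = -37.38 dB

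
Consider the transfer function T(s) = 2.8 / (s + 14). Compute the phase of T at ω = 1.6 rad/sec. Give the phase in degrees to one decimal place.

∠(j1.6 + 14) = arctan(1.6/14) = 6.52°
∠T(j1.6) = −6.52° = -6.52°

-6.5°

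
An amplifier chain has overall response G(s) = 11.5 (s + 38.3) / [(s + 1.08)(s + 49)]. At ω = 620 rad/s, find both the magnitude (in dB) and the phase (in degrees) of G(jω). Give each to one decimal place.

|G| = -34.6 dB, ∠G = -88.9 deg

|j620 + 38.3| = √(620² + 38.3²) = 621.2
|j620 + 1.08| = √(620² + 1.08²) = 620
|j620 + 49| = √(620² + 49²) = 621.9
|G(j620)| = 11.5 × 621.2 / (620 × 621.9) = 0.018526
20 log₁₀(0.018526) = -34.64 dB
∠(j620 + 38.3) = arctan(620/38.3) = 86.47°
∠(j620 + 1.08) = arctan(620/1.08) = 89.90°
∠(j620 + 49) = arctan(620/49) = 85.48°
∠G(j620) = 86.47° − (89.90° + 85.48°) = -88.92°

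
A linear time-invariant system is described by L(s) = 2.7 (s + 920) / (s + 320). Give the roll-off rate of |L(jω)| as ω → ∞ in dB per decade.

With 1 zero and 1 pole, the high-frequency asymptotic slope is 20 × (1 − 1) = 0 dB/decade.

0 dB/decade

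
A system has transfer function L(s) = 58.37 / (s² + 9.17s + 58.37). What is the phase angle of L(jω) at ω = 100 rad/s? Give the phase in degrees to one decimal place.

-174.7 deg

∠[(j100)² + 9.17(j100) + 58.37] = ∠[-9941.6 + j917] = 174.73°
∠L(j100) = −174.73° = -174.73°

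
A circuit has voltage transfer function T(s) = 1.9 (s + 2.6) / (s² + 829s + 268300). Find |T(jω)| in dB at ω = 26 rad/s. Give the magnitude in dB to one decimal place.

-74.7 dB

|j26 + 2.6| = √(26² + 2.6²) = 26.13
|(j26)² + 829(j26) + 268300| = |2.6762e+05 + j21554| = 2.685e+05
|T(j26)| = 1.9 × 26.13 / 2.685e+05 = 0.00018491
20 log₁₀(0.00018491) = -74.66 dB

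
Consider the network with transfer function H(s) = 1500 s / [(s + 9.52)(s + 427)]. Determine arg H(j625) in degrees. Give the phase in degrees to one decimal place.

∠(j625) = 90.00°
∠(j625 + 9.52) = arctan(625/9.52) = 89.13°
∠(j625 + 427) = arctan(625/427) = 55.66°
∠H(j625) = 90.00° − (89.13° + 55.66°) = -54.79°

-54.8°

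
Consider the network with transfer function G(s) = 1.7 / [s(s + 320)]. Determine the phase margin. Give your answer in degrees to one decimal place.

90.0°

Gain crossover: |G(jω)| = 1 at ω ≈ 0.00531 rad/s.
∠G(j0.00531) = −90° − arctan(0.00531/320) ≈ -90.00°
PM = 180° + (-90.00°) = 90.00°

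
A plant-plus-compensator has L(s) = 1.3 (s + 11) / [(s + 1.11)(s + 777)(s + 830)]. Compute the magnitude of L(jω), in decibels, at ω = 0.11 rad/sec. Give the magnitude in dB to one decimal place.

|j0.11 + 11| = √(0.11² + 11²) = 11
|j0.11 + 1.11| = √(0.11² + 1.11²) = 1.115
|j0.11 + 777| = √(0.11² + 777²) = 777
|j0.11 + 830| = √(0.11² + 830²) = 830
|L(j0.11)| = 1.3 × 11 / (1.115 × 777 × 830) = 1.988e-05
20 log₁₀(1.988e-05) = -94.03 dB

-94.0 dB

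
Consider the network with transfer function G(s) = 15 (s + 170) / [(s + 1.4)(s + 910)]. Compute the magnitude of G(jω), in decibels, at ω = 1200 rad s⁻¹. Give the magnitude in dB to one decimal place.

-39.9 dB

|j1200 + 170| = √(1200² + 170²) = 1212
|j1200 + 1.4| = √(1200² + 1.4²) = 1200
|j1200 + 910| = √(1200² + 910²) = 1506
|G(j1200)| = 15 × 1212 / (1200 × 1506) = 0.010059
20 log₁₀(0.010059) = -39.95 dB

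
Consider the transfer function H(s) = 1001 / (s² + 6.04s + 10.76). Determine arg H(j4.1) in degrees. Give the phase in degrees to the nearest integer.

∠[(j4.1)² + 6.04(j4.1) + 10.76] = ∠[-6.05 + j24.764] = 103.73°
∠H(j4.1) = −103.73° = -103.73°

-104°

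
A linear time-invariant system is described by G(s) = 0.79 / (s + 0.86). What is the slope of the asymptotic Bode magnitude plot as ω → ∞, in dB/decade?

With 0 zeros and 1 pole, the high-frequency asymptotic slope is 20 × (0 − 1) = -20 dB/decade.

-20 dB/decade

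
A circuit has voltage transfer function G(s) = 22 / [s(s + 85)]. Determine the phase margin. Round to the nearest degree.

Gain crossover: |G(jω)| = 1 at ω ≈ 0.259 rad/s.
∠G(j0.259) = −90° − arctan(0.259/85) ≈ -90.17°
PM = 180° + (-90.17°) = 89.83°

90°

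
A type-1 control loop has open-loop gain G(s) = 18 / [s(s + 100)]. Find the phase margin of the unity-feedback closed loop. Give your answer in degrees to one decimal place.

89.9°

Gain crossover: |G(jω)| = 1 at ω ≈ 0.18 rad/sec.
∠G(j0.18) = −90° − arctan(0.18/100) ≈ -90.10°
PM = 180° + (-90.10°) = 89.90°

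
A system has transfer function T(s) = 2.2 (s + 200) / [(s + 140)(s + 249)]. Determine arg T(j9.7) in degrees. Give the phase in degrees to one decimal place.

-3.4°

∠(j9.7 + 200) = arctan(9.7/200) = 2.78°
∠(j9.7 + 140) = arctan(9.7/140) = 3.96°
∠(j9.7 + 249) = arctan(9.7/249) = 2.23°
∠T(j9.7) = 2.78° − (3.96° + 2.23°) = -3.42°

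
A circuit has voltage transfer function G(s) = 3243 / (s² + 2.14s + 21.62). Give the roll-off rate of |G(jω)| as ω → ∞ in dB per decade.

With 0 zeros and 2 poles, the high-frequency asymptotic slope is 20 × (0 − 2) = -40 dB/decade.

-40 dB/decade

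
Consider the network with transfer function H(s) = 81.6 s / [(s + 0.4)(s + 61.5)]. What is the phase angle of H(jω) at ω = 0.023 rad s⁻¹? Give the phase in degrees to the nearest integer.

87°

∠(j0.023) = 90.00°
∠(j0.023 + 0.4) = arctan(0.023/0.4) = 3.29°
∠(j0.023 + 61.5) = arctan(0.023/61.5) = 0.02°
∠H(j0.023) = 90.00° − (3.29° + 0.02°) = 86.69°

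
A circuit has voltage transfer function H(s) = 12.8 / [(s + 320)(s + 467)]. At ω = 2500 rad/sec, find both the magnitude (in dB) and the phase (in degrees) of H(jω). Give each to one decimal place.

|H| = -114.0 dB, ∠H = -162.1 deg

|j2500 + 320| = √(2500² + 320²) = 2520
|j2500 + 467| = √(2500² + 467²) = 2543
|H(j2500)| = 12.8 / (2520 × 2543) = 1.9969e-06
20 log₁₀(1.9969e-06) = -113.99 dB
∠(j2500 + 320) = arctan(2500/320) = 82.71°
∠(j2500 + 467) = arctan(2500/467) = 79.42°
∠H(j2500) = − (82.71° + 79.42°) = -162.12°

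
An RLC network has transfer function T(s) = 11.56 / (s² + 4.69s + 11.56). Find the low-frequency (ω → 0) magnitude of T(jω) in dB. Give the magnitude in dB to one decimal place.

0.0 dB

T(0) = 11.56 / 11.56 = 1
20 log₁₀(1) = 0.00 dB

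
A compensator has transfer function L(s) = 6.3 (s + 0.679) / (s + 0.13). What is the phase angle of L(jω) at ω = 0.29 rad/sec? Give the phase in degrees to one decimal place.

-42.7 deg

∠(j0.29 + 0.679) = arctan(0.29/0.679) = 23.13°
∠(j0.29 + 0.13) = arctan(0.29/0.13) = 65.85°
∠L(j0.29) = 23.13° − 65.85° = -42.73°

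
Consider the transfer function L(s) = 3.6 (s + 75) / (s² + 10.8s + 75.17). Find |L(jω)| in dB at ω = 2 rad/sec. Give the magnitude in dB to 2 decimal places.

|j2 + 75| = √(2² + 75²) = 75.03
|(j2)² + 10.8(j2) + 75.17| = |71.17 + j21.6| = 74.38
|L(j2)| = 3.6 × 75.03 / 74.38 = 3.6315
20 log₁₀(3.6315) = 11.202 dB

11.20 dB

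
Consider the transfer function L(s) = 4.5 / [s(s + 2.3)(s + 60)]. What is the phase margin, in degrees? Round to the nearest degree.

89°

Gain crossover: |L(jω)| = 1 at ω ≈ 0.0326 rad/sec.
∠L(j0.0326) = −90° − arctan(0.0326/2.3) − arctan(0.0326/60) ≈ -90.84°
PM = 180° + (-90.84°) = 89.16°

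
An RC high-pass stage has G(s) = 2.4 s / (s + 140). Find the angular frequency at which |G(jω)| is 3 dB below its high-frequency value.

140 rad/sec

For a single-pole high-pass, the −3 dB point is at the pole: ω = 140 rad/sec.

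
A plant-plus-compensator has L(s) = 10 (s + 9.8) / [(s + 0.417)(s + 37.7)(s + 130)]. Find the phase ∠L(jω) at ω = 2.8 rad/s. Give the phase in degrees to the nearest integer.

-71°

∠(j2.8 + 9.8) = arctan(2.8/9.8) = 15.95°
∠(j2.8 + 0.417) = arctan(2.8/0.417) = 81.53°
∠(j2.8 + 37.7) = arctan(2.8/37.7) = 4.25°
∠(j2.8 + 130) = arctan(2.8/130) = 1.23°
∠L(j2.8) = 15.95° − (81.53° + 4.25° + 1.23°) = -71.07°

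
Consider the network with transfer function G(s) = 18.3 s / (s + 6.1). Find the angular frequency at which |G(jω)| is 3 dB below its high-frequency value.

For a single-pole high-pass, the −3 dB point is at the pole: ω = 6.1 rad/sec.

6.1 rad/sec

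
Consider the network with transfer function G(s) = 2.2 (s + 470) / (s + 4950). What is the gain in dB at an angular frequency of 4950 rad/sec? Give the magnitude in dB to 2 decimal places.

3.88 dB

|j4950 + 470| = √(4950² + 470²) = 4972
|j4950 + 4950| = √(4950² + 4950²) = 7000
|G(j4950)| = 2.2 × 4972 / 7000 = 1.5626
20 log₁₀(1.5626) = 3.877 dB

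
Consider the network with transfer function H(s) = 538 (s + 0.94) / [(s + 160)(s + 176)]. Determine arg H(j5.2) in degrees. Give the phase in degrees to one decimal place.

∠(j5.2 + 0.94) = arctan(5.2/0.94) = 79.75°
∠(j5.2 + 160) = arctan(5.2/160) = 1.86°
∠(j5.2 + 176) = arctan(5.2/176) = 1.69°
∠H(j5.2) = 79.75° − (1.86° + 1.69°) = 76.20°

76.2 deg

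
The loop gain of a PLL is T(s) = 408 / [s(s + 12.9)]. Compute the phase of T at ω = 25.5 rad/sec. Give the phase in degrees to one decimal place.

-153.2°

∠(j25.5 + 12.9) = arctan(25.5/12.9) = 63.17°
∠(j25.5) = 90.00°
∠T(j25.5) = − (63.17° + 90.00°) = -153.17°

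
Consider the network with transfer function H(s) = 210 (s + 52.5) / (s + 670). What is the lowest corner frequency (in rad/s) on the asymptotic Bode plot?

Break frequencies occur at each pole and zero magnitude: 52.5 rad/s, 670 rad/s.
The lowest is 52.5 rad/s.

52.5 rad/s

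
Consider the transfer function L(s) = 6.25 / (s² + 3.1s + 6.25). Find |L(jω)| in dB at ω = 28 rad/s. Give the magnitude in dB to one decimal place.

|(j28)² + 3.1(j28) + 6.25| = |-777.75 + j86.8| = 782.6
|L(j28)| = 6.25 / 782.6 = 0.0079864
20 log₁₀(0.0079864) = -41.95 dB

-42.0 dB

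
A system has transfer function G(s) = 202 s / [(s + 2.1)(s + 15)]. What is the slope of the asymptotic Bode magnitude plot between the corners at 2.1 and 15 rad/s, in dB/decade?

0 dB/decade

In this band the factors already past their corner are: 1 differentiator zero, pole at 2.1; net slope = 0 dB/decade.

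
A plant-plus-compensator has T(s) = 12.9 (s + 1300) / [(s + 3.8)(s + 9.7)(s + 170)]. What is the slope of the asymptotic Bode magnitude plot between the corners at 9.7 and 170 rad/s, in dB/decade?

In this band the factors already past their corner are: pole at 3.8, pole at 9.7; net slope = -40 dB/decade.

-40 dB/decade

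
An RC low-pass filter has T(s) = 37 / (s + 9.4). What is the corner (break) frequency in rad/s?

The single real pole at s = −9.4 gives a corner at ω = 9.4 rad/s.

9.4 rad/s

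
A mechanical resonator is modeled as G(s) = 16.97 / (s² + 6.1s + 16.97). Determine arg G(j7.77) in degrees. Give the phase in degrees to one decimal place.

∠[(j7.77)² + 6.1(j7.77) + 16.97] = ∠[-43.403 + j47.397] = 132.48°
∠G(j7.77) = −132.48° = -132.48°

-132.5°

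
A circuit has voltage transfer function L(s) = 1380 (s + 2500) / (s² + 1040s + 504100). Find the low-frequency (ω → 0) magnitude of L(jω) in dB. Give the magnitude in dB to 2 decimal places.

L(0) = 1380 × 2500 / 504100 = 6.8439
20 log₁₀(6.8439) = 16.706 dB

16.71 dB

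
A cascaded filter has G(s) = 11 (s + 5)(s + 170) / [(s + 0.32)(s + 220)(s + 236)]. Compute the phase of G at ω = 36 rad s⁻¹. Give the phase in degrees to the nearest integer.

-13 deg

∠(j36 + 5) = arctan(36/5) = 82.09°
∠(j36 + 170) = arctan(36/170) = 11.96°
∠(j36 + 0.32) = arctan(36/0.32) = 89.49°
∠(j36 + 220) = arctan(36/220) = 9.29°
∠(j36 + 236) = arctan(36/236) = 8.67°
∠G(j36) = 82.09° + 11.96° − (89.49° + 9.29° + 8.67°) = -13.41°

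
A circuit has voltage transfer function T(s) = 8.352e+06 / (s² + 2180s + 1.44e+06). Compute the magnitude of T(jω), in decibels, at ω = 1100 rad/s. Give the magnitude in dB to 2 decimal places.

10.80 dB

|(j1100)² + 2180(j1100) + 1.44e+06| = |2.3e+05 + j2.398e+06| = 2.409e+06
|T(j1100)| = 8.352e+06 / 2.409e+06 = 3.467
20 log₁₀(3.467) = 10.799 dB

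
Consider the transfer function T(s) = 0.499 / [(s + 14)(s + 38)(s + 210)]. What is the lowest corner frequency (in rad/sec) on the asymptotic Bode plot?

14 rad/sec

Break frequencies occur at each pole and zero magnitude: 14 rad/sec, 38 rad/sec, 210 rad/sec.
The lowest is 14 rad/sec.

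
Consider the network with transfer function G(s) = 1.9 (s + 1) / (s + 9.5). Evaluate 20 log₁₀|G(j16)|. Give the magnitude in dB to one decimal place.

4.3 dB

|j16 + 1| = √(16² + 1²) = 16.03
|j16 + 9.5| = √(16² + 9.5²) = 18.61
|G(j16)| = 1.9 × 16.03 / 18.61 = 1.6369
20 log₁₀(1.6369) = 4.28 dB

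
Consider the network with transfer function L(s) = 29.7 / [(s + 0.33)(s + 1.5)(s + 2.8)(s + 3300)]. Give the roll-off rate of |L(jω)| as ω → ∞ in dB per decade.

-80 dB/decade

With 0 zeros and 4 poles, the high-frequency asymptotic slope is 20 × (0 − 4) = -80 dB/decade.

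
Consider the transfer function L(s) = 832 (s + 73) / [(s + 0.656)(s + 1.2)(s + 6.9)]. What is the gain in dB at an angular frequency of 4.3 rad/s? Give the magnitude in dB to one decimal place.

51.7 dB

|j4.3 + 73| = √(4.3² + 73²) = 73.13
|j4.3 + 0.656| = √(4.3² + 0.656²) = 4.35
|j4.3 + 1.2| = √(4.3² + 1.2²) = 4.464
|j4.3 + 6.9| = √(4.3² + 6.9²) = 8.13
|L(j4.3)| = 832 × 73.13 / (4.35 × 4.464 × 8.13) = 385.37
20 log₁₀(385.37) = 51.72 dB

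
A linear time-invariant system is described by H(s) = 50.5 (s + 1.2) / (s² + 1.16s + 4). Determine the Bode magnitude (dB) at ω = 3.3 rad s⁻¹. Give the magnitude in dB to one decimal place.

|j3.3 + 1.2| = √(3.3² + 1.2²) = 3.511
|(j3.3)² + 1.16(j3.3) + 4| = |-6.89 + j3.828| = 7.882
|H(j3.3)| = 50.5 × 3.511 / 7.882 = 22.498
20 log₁₀(22.498) = 27.04 dB

27.0 dB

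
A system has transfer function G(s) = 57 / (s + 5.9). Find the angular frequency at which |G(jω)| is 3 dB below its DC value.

5.9 rad/s

For a single-pole low-pass, the −3 dB point is at the pole: ω = 5.9 rad/s.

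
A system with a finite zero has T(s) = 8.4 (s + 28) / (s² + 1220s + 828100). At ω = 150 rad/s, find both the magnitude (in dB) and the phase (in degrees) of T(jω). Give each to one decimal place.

|T| = -56.2 dB, ∠T = 66.6°

|j150 + 28| = √(150² + 28²) = 152.6
|(j150)² + 1220(j150) + 828100| = |8.056e+05 + j1.83e+05| = 8.261e+05
|T(j150)| = 8.4 × 152.6 / 8.261e+05 = 0.0015515
20 log₁₀(0.0015515) = -56.18 dB
∠(j150 + 28) = arctan(150/28) = 79.43°
∠[(j150)² + 1220(j150) + 828100] = ∠[8.056e+05 + j1.83e+05] = 12.80°
∠T(j150) = 79.43° − 12.80° = 66.63°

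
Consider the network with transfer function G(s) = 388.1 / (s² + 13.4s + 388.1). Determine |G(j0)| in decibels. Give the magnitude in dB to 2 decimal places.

0.00 dB

G(0) = 388.1 / 388.1 = 1
20 log₁₀(1) = 0.000 dB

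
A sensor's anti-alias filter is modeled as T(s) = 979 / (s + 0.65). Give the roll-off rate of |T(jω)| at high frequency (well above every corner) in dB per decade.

With 0 zeros and 1 pole, the high-frequency asymptotic slope is 20 × (0 − 1) = -20 dB/decade.

-20 dB/decade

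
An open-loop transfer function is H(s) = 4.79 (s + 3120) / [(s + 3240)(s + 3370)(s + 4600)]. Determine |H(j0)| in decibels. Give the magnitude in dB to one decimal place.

H(0) = 4.79 × 3120 / (3240 × 3370 × 4600) = 2.9755e-07
20 log₁₀(2.9755e-07) = -130.53 dB

-130.5 dB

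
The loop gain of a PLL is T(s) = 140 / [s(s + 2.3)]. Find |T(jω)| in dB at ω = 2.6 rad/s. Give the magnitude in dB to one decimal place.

|j2.6 + 2.3| = √(2.6² + 2.3²) = 3.471
|j2.6| = 2.6
|T(j2.6)| = 140 / (3.471 × 2.6) = 15.512
20 log₁₀(15.512) = 23.81 dB

23.8 dB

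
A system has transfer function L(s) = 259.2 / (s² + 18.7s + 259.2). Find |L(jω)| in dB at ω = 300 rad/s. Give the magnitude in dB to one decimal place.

-50.8 dB

|(j300)² + 18.7(j300) + 259.2| = |-89741 + j5610| = 8.992e+04
|L(j300)| = 259.2 / 8.992e+04 = 0.0028827
20 log₁₀(0.0028827) = -50.80 dB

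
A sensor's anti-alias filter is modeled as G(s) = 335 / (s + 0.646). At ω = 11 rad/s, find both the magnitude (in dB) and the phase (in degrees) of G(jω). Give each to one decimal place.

|j11 + 0.646| = √(11² + 0.646²) = 11.02
|G(j11)| = 335 / 11.02 = 30.402
20 log₁₀(30.402) = 29.66 dB
∠(j11 + 0.646) = arctan(11/0.646) = 86.64°
∠G(j11) = −86.64° = -86.64°

|G| = 29.7 dB, ∠G = -86.6°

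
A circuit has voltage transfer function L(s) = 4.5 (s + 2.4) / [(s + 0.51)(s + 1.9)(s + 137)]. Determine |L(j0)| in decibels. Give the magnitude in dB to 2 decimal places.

L(0) = 4.5 × 2.4 / (0.51 × 1.9 × 137) = 0.081354
20 log₁₀(0.081354) = -21.792 dB

-21.79 dB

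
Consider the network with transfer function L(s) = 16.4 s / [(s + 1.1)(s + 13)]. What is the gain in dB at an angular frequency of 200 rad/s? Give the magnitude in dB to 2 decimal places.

|j200| = 200
|j200 + 1.1| = √(200² + 1.1²) = 200
|j200 + 13| = √(200² + 13²) = 200.4
|L(j200)| = 16.4 × 200 / (200 × 200.4) = 0.081826
20 log₁₀(0.081826) = -21.742 dB

-21.74 dB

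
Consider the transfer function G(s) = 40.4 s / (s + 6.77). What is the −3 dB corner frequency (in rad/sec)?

For a single-pole high-pass, the −3 dB point is at the pole: ω = 6.77 rad/sec.

6.77 rad/sec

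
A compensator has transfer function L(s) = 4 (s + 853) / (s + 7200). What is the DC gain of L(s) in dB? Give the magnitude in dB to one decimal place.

L(0) = 4 × 853 / 7200 = 0.47389
20 log₁₀(0.47389) = -6.49 dB

-6.5 dB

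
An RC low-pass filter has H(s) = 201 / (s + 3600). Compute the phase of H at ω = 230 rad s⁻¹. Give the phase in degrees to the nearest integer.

-4°

∠(j230 + 3600) = arctan(230/3600) = 3.66°
∠H(j230) = −3.66° = -3.66°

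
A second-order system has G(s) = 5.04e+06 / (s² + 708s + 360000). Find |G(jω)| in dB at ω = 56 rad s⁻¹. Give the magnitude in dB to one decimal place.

22.9 dB

|(j56)² + 708(j56) + 360000| = |3.5686e+05 + j39648| = 3.591e+05
|G(j56)| = 5.04e+06 / 3.591e+05 = 14.037
20 log₁₀(14.037) = 22.95 dB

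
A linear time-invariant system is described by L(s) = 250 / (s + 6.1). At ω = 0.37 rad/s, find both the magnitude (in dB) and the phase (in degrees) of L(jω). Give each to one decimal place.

|j0.37 + 6.1| = √(0.37² + 6.1²) = 6.111
|L(j0.37)| = 250 / 6.111 = 40.908
20 log₁₀(40.908) = 32.24 dB
∠(j0.37 + 6.1) = arctan(0.37/6.1) = 3.47°
∠L(j0.37) = −3.47° = -3.47°

|L| = 32.2 dB, ∠L = -3.5°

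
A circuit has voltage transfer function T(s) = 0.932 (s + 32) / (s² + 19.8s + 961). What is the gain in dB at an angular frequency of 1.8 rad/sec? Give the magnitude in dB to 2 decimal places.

-30.13 dB

|j1.8 + 32| = √(1.8² + 32²) = 32.05
|(j1.8)² + 19.8(j1.8) + 961| = |957.76 + j35.64| = 958.4
|T(j1.8)| = 0.932 × 32.05 / 958.4 = 0.031167
20 log₁₀(0.031167) = -30.126 dB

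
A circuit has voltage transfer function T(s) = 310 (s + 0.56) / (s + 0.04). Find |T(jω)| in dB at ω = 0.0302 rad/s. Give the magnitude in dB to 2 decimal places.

70.80 dB

|j0.0302 + 0.56| = √(0.0302² + 0.56²) = 0.5608
|j0.0302 + 0.04| = √(0.0302² + 0.04²) = 0.05012
|T(j0.0302)| = 310 × 0.5608 / 0.05012 = 3468.7
20 log₁₀(3468.7) = 70.803 dB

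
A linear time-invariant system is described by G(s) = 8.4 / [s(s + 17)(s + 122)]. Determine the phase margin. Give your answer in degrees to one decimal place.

90.0°

Gain crossover: |G(jω)| = 1 at ω ≈ 0.00405 rad/sec.
∠G(j0.00405) = −90° − arctan(0.00405/17) − arctan(0.00405/122) ≈ -90.02°
PM = 180° + (-90.02°) = 89.98°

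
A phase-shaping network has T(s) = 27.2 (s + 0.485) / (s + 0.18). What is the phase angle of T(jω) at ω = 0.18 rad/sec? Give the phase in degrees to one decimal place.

-24.6 deg

∠(j0.18 + 0.485) = arctan(0.18/0.485) = 20.36°
∠(j0.18 + 0.18) = arctan(0.18/0.18) = 45.00°
∠T(j0.18) = 20.36° − 45.00° = -24.64°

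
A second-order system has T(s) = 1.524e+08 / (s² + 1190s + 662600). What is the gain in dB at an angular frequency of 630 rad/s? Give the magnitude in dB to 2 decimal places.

45.65 dB

|(j630)² + 1190(j630) + 662600| = |2.657e+05 + j7.497e+05| = 7.954e+05
|T(j630)| = 1.524e+08 / 7.954e+05 = 191.6
20 log₁₀(191.6) = 45.648 dB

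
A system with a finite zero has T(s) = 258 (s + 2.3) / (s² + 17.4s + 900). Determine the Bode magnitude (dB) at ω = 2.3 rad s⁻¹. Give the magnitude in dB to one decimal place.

-0.6 dB

|j2.3 + 2.3| = √(2.3² + 2.3²) = 3.253
|(j2.3)² + 17.4(j2.3) + 900| = |894.71 + j40.02| = 895.6
|T(j2.3)| = 258 × 3.253 / 895.6 = 0.93701
20 log₁₀(0.93701) = -0.57 dB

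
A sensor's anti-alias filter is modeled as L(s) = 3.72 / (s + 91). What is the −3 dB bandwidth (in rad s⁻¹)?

91 rad s⁻¹

For a single-pole low-pass, the −3 dB point is at the pole: ω = 91 rad s⁻¹.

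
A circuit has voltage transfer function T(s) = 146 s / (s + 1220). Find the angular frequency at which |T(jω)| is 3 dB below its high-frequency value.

For a single-pole high-pass, the −3 dB point is at the pole: ω = 1220 rad/s.

1220 rad/s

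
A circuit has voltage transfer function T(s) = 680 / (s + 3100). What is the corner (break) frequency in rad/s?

3100 rad/s

The single real pole at s = −3100 gives a corner at ω = 3100 rad/s.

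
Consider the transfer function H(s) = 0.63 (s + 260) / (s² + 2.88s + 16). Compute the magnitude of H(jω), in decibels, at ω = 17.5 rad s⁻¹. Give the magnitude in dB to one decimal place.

-5.1 dB

|j17.5 + 260| = √(17.5² + 260²) = 260.6
|(j17.5)² + 2.88(j17.5) + 16| = |-290.25 + j50.4| = 294.6
|H(j17.5)| = 0.63 × 260.6 / 294.6 = 0.55728
20 log₁₀(0.55728) = -5.08 dB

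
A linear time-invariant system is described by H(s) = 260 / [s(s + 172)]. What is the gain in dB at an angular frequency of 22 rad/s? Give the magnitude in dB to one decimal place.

|j22 + 172| = √(22² + 172²) = 173.4
|j22| = 22
|H(j22)| = 260 / (173.4 × 22) = 0.068155
20 log₁₀(0.068155) = -23.33 dB

-23.3 dB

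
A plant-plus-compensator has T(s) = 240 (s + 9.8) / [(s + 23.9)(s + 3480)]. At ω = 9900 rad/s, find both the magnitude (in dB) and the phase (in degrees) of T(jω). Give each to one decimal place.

|j9900 + 9.8| = √(9900² + 9.8²) = 9900
|j9900 + 23.9| = √(9900² + 23.9²) = 9900
|j9900 + 3480| = √(9900² + 3480²) = 1.049e+04
|T(j9900)| = 240 × 9900 / (9900 × 1.049e+04) = 0.022871
20 log₁₀(0.022871) = -32.81 dB
∠(j9900 + 9.8) = arctan(9900/9.8) = 89.94°
∠(j9900 + 23.9) = arctan(9900/23.9) = 89.86°
∠(j9900 + 3480) = arctan(9900/3480) = 70.63°
∠T(j9900) = 89.94° − (89.86° + 70.63°) = -70.55°

|T| = -32.8 dB, ∠T = -70.6 deg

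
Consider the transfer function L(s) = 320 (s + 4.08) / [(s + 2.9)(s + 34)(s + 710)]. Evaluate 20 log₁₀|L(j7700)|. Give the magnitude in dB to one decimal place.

|j7700 + 4.08| = √(7700² + 4.08²) = 7700
|j7700 + 2.9| = √(7700² + 2.9²) = 7700
|j7700 + 34| = √(7700² + 34²) = 7700
|j7700 + 710| = √(7700² + 710²) = 7733
|L(j7700)| = 320 × 7700 / (7700 × 7700 × 7733) = 5.3743e-06
20 log₁₀(5.3743e-06) = -105.39 dB

-105.4 dB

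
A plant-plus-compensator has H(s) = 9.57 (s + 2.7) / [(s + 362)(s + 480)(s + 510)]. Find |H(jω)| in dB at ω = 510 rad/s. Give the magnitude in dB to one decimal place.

|j510 + 2.7| = √(510² + 2.7²) = 510
|j510 + 362| = √(510² + 362²) = 625.4
|j510 + 480| = √(510² + 480²) = 700.4
|j510 + 510| = √(510² + 510²) = 721.2
|H(j510)| = 9.57 × 510 / (625.4 × 700.4 × 721.2) = 1.545e-05
20 log₁₀(1.545e-05) = -96.22 dB

-96.2 dB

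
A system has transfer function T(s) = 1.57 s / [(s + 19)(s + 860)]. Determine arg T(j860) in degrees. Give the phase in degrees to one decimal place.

∠(j860) = 90.00°
∠(j860 + 19) = arctan(860/19) = 88.73°
∠(j860 + 860) = arctan(860/860) = 45.00°
∠T(j860) = 90.00° − (88.73° + 45.00°) = -43.73°

-43.7°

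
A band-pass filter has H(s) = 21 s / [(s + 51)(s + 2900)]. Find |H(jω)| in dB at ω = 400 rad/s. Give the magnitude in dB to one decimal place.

|j400| = 400
|j400 + 51| = √(400² + 51²) = 403.2
|j400 + 2900| = √(400² + 2900²) = 2927
|H(j400)| = 21 × 400 / (403.2 × 2927) = 0.0071159
20 log₁₀(0.0071159) = -42.96 dB

-43.0 dB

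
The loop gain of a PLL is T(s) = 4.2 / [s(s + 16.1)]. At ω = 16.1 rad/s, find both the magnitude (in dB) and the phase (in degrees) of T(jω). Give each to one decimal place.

|T| = -38.8 dB, ∠T = -135.0°

|j16.1 + 16.1| = √(16.1² + 16.1²) = 22.77
|j16.1| = 16.1
|T(j16.1)| = 4.2 / (22.77 × 16.1) = 0.011457
20 log₁₀(0.011457) = -38.82 dB
∠(j16.1 + 16.1) = arctan(16.1/16.1) = 45.00°
∠(j16.1) = 90.00°
∠T(j16.1) = − (45.00° + 90.00°) = -135.00°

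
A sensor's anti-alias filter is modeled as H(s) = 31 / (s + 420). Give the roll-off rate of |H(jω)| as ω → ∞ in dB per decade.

-20 dB/decade

With 0 zeros and 1 pole, the high-frequency asymptotic slope is 20 × (0 − 1) = -20 dB/decade.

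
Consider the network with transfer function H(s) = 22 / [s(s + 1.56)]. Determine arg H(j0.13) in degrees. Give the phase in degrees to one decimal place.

-94.8°

∠(j0.13 + 1.56) = arctan(0.13/1.56) = 4.76°
∠(j0.13) = 90.00°
∠H(j0.13) = − (4.76° + 90.00°) = -94.76°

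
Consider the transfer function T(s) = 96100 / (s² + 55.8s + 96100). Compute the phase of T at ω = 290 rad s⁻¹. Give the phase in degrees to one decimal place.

-53.4°

∠[(j290)² + 55.8(j290) + 96100] = ∠[12000 + j16182] = 53.44°
∠T(j290) = −53.44° = -53.44°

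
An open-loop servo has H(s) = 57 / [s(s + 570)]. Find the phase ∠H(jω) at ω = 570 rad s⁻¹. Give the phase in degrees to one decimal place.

∠(j570 + 570) = arctan(570/570) = 45.00°
∠(j570) = 90.00°
∠H(j570) = − (45.00° + 90.00°) = -135.00°

-135.0 deg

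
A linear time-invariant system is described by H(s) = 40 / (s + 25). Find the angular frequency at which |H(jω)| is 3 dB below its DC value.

25 rad s⁻¹

For a single-pole low-pass, the −3 dB point is at the pole: ω = 25 rad s⁻¹.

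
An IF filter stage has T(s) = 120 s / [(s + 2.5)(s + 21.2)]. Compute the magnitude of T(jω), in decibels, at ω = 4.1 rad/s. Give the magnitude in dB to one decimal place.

13.5 dB

|j4.1| = 4.1
|j4.1 + 2.5| = √(4.1² + 2.5²) = 4.802
|j4.1 + 21.2| = √(4.1² + 21.2²) = 21.59
|T(j4.1)| = 120 × 4.1 / (4.802 × 21.59) = 4.7449
20 log₁₀(4.7449) = 13.52 dB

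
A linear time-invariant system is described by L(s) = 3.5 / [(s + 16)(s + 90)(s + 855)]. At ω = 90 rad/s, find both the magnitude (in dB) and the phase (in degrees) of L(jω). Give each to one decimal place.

|j90 + 16| = √(90² + 16²) = 91.41
|j90 + 90| = √(90² + 90²) = 127.3
|j90 + 855| = √(90² + 855²) = 859.7
|L(j90)| = 3.5 / (91.41 × 127.3 × 859.7) = 3.4991e-07
20 log₁₀(3.4991e-07) = -129.12 dB
∠(j90 + 16) = arctan(90/16) = 79.92°
∠(j90 + 90) = arctan(90/90) = 45.00°
∠(j90 + 855) = arctan(90/855) = 6.01°
∠L(j90) = − (79.92° + 45.00° + 6.01°) = -130.93°

|L| = -129.1 dB, ∠L = -130.9 deg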